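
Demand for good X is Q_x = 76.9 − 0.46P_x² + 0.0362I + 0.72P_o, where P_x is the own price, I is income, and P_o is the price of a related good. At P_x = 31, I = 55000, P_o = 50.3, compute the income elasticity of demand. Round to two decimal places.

1.20

Substituting, Q_x = 76.9 − 0.46(31)² + 0.0362(55000) + 0.72(50.3) = 76.9 − 442.06 + 1991 + 36.216 = 1662.056.
∂Q_x/∂I = +0.0362, so E_I = 0.0362·(55000/1662.056) ≈ 1.20.
E_I > 1: normal good (luxury).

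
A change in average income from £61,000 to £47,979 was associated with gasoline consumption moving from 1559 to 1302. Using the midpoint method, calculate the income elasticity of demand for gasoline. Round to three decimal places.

0.752

%ΔQ = (1302 − 1559)/[(1559+1302)/2] = -257/1430.5 ≈ -0.1797.
%ΔM = (47,979 − 61,000)/[(61,000+47,979)/2] = -13021/54489.5 ≈ -0.2390.
E_I = %ΔQ/%ΔM ≈ 0.752.
E_I ∈ (0,1): normal good (necessity).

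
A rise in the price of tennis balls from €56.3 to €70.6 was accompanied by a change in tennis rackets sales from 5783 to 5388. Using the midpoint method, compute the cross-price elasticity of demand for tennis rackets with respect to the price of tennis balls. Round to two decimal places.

-0.31

%ΔQ_x = (5388 − 5783)/[(5783+5388)/2] = -395/5585.5 ≈ -0.0707.
%ΔP_y = (70.6 − 56.3)/[(56.3+70.6)/2] ≈ 0.2254.
E_xy = -0.0707/0.2254 ≈ -0.31.
E_xy < 0, so tennis rackets and tennis balls are complements.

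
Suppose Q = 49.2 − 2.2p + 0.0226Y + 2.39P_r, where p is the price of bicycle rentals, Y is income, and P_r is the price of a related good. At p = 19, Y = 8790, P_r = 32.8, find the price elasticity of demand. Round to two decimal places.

Q = 49.2 − 2.2(19) + 0.0226(8790) + 2.39(32.8) = 49.2 − 41.8 + 198.654 + 78.392 = 284.446.
∂Q/∂p = −2.2, so E_p = (−2.2)·(19/284.446) ≈ -0.15.
|E_p| < 1: demand is inelastic.

-0.15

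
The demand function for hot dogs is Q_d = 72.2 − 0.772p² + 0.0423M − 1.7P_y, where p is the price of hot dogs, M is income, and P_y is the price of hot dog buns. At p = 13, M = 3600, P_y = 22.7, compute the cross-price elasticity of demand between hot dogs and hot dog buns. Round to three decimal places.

-0.696

Evaluating quantity at (p, M, P_y) gives Q_d = 72.2 − 0.772(13)² + 0.0423(3600) − 1.7(22.7) = 72.2 − 130.468 + 152.28 − 38.59 = 55.422.
∂Q_d/∂P_y = −1.7, so E_xy = -1.7·(22.7/55.422) ≈ -0.696.
E_xy < 0: the goods are complements.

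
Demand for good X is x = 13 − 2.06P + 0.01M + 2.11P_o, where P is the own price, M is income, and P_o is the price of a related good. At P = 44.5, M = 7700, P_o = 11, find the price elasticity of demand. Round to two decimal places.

-4.26

First evaluate x: 13 − 2.06(44.5) + 0.01(7700) + 2.11(11) = 13 − 91.67 + 77 + 23.21 = 21.54.
∂x/∂P = −2.06, so E_p = (−2.06)·(44.5/21.54) ≈ -4.26.
|E_p| > 1: demand is elastic.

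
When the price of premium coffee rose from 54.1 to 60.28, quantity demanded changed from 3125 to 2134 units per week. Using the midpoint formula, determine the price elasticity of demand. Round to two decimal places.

%Δq = (2134 − 3125)/[(3125 + 2134)/2] = -991/2629.5 ≈ -0.3769.
%ΔP = (60.28 − 54.1)/[(54.1 + 60.28)/2] = 6.18/57.19 ≈ 0.1081.
Arc elasticity E = %Δq/%ΔP ≈ -0.3769/0.1081 ≈ -3.49.
|E| > 1: demand is elastic over this range.

-3.49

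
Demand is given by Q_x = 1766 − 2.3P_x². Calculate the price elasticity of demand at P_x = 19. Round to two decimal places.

At P_x = 19, Q_x = 935.7.
dQ_x/dP_x = −2·2.3·P_x = −87.4.
Point elasticity E = (dQ_x/dP_x)·(P_x/Q_x) = -87.4 × 19/935.7 ≈ -1.77.
|E| > 1, so demand is elastic at this price.

-1.77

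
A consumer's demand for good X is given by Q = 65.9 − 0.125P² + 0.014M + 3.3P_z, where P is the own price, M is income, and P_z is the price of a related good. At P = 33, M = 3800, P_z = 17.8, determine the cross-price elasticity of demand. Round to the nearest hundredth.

1.41

Q = 65.9 − 0.125(33)² + 0.014(3800) + 3.3(17.8) = 65.9 − 136.125 + 53.2 + 58.74 = 41.715.
∂Q/∂P_z = +3.3, so E_xy = 3.3·(17.8/41.715) ≈ 1.41.
E_xy > 0: the goods are substitutes.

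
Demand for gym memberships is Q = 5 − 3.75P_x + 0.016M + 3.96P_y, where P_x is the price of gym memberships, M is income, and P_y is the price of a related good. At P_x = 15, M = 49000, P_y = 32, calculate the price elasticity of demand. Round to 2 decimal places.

-0.07

First evaluate Q: 5 − 3.75(15) + 0.016(49000) + 3.96(32) = 5 − 56.25 + 784 + 126.72 = 859.47.
∂Q/∂P_x = −3.75, so E_p = (−3.75)·(15/859.47) ≈ -0.07.
|E_p| < 1: demand is inelastic.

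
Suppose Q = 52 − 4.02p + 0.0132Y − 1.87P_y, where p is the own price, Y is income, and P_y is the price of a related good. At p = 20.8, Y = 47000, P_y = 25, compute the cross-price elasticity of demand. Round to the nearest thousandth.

-0.086

Substituting, Q = 52 − 4.02(20.8) + 0.0132(47000) − 1.87(25) = 52 − 83.616 + 620.4 − 46.75 = 542.034.
∂Q/∂P_y = −1.87, so E_xy = -1.87·(25/542.034) ≈ -0.086.
E_xy < 0: the goods are complements.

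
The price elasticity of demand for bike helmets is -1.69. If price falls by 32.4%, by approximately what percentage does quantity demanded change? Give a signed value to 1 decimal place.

%ΔQ ≈ E × %ΔP = (-1.69) × (-32.4%) ≈ 54.8%.

54.8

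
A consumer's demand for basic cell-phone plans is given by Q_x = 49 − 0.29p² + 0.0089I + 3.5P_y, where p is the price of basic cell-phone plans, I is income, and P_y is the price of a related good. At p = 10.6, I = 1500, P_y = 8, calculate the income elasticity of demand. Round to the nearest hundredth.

0.23

Q_x = 49 − 0.29(10.6)² + 0.0089(1500) + 3.5(8) = 49 − 32.5844 + 13.35 + 28 = 57.7656.
∂Q_x/∂I = +0.0089, so E_I = 0.0089·(1500/57.7656) ≈ 0.23.
E_I ∈ (0,1): normal good (necessity).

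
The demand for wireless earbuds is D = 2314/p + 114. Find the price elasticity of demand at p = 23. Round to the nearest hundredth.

At p = 23, D = 214.6087.
dD/dp = −2314/p² = −4.3743.
Point elasticity E = (dD/dp)·(p/D) = -4.3743 × 23/214.6087 ≈ -0.47.
|E| < 1, so demand is inelastic at this price.

-0.47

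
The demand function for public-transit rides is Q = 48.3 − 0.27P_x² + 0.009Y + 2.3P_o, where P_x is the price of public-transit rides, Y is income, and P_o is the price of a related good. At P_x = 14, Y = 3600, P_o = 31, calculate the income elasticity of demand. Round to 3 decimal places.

At the given point, Q = 48.3 − 0.27(14)² + 0.009(3600) + 2.3(31) = 48.3 − 52.92 + 32.4 + 71.3 = 99.08.
∂Q/∂Y = +0.009, so E_I = 0.009·(3600/99.08) ≈ 0.327.
E_I ∈ (0,1): normal good (necessity).

0.327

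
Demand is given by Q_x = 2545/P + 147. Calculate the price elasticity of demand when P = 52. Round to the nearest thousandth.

-0.250

At P = 52, Q_x = 195.9423.
dQ_x/dP = −2545/P² = −0.9412.
Point elasticity E = (dQ_x/dP)·(P/Q_x) = -0.9412 × 52/195.9423 ≈ -0.250.
|E| < 1, so demand is inelastic at this price.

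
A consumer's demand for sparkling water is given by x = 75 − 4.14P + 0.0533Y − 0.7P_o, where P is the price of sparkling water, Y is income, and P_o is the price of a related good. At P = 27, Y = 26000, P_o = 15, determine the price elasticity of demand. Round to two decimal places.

At the given point, x = 75 − 4.14(27) + 0.0533(26000) − 0.7(15) = 75 − 111.78 + 1385.8 − 10.5 = 1338.52.
∂x/∂P = −4.14, so E_p = (−4.14)·(27/1338.52) ≈ -0.08.
|E_p| < 1: demand is inelastic.

-0.08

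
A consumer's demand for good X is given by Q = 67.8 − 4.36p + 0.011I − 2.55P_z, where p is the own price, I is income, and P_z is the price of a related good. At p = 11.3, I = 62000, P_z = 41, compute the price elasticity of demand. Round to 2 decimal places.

-0.08

Substituting, Q = 67.8 − 4.36(11.3) + 0.011(62000) − 2.55(41) = 67.8 − 49.268 + 682 − 104.55 = 595.982.
∂Q/∂p = −4.36, so E_p = (−4.36)·(11.3/595.982) ≈ -0.08.
|E_p| < 1: demand is inelastic.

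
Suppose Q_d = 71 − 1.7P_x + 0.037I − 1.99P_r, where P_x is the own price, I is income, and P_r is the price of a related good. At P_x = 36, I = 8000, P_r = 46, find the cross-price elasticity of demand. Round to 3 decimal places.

-0.427

Evaluating quantity at (P_x, I, P_r) gives Q_d = 71 − 1.7(36) + 0.037(8000) − 1.99(46) = 71 − 61.2 + 296 − 91.54 = 214.26.
∂Q_d/∂P_r = −1.99, so E_xy = -1.99·(46/214.26) ≈ -0.427.
E_xy < 0: the goods are complements.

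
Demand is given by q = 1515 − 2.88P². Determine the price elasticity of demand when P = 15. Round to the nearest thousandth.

-1.495

At P = 15, q = 867.
dq/dP = −2·2.88·P = −86.4.
Point elasticity E = (dq/dP)·(P/q) = -86.4 × 15/867 ≈ -1.495.
|E| > 1, so demand is elastic at this price.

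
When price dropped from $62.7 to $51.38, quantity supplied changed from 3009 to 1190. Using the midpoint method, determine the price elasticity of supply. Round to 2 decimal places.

4.37

%ΔQ = (1190 − 3009)/[(3009 + 1190)/2] = -1819/2099.5 ≈ -0.8664.
%ΔP = (51.38 − 62.7)/[(62.7 + 51.38)/2] = -11.32/57.04 ≈ -0.1985.
Arc elasticity E = %ΔQ/%ΔP ≈ -0.8664/-0.1985 ≈ 4.37.
|E| > 1: supply is elastic over this range.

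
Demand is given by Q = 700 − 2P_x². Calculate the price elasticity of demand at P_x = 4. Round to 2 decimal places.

At P_x = 4, Q = 668.
dQ/dP_x = −2·2·P_x = −16.
Point elasticity E = (dQ/dP_x)·(P_x/Q) = -16 × 4/668 ≈ -0.10.
|E| < 1, so demand is inelastic at this price.

-0.10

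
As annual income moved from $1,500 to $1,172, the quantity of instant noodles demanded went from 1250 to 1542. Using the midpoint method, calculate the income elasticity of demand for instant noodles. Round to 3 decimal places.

%ΔQ = (1542 − 1250)/[(1250+1542)/2] = 292/1396 ≈ 0.2092.
%ΔI = (1,172 − 1,500)/[(1,500+1,172)/2] = -328/1336 ≈ -0.2455.
E_I = %ΔQ/%ΔI ≈ -0.852.
E_I < 0: inferior good.

-0.852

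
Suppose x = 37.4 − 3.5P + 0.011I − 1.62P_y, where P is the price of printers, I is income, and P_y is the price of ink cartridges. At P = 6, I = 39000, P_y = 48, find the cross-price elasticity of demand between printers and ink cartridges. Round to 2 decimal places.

First evaluate x: 37.4 − 3.5(6) + 0.011(39000) − 1.62(48) = 37.4 − 21 + 429 − 77.76 = 367.64.
∂x/∂P_y = −1.62, so E_xy = -1.62·(48/367.64) ≈ -0.21.
E_xy < 0: the goods are complements.

-0.21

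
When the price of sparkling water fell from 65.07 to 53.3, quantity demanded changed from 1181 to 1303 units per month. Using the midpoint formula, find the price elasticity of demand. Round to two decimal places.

%Δq = (1303 − 1181)/[(1181 + 1303)/2] = 122/1242 ≈ 0.0982.
%ΔP = (53.3 − 65.07)/[(65.07 + 53.3)/2] = -11.77/59.185 ≈ -0.1989.
Arc elasticity E = %Δq/%ΔP ≈ 0.0982/-0.1989 ≈ -0.49.
|E| < 1: demand is inelastic over this range.

-0.49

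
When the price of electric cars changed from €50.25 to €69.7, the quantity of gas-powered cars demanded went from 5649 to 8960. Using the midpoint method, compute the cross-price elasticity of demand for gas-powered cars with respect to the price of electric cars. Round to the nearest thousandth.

%ΔQ_x = (8960 − 5649)/[(5649+8960)/2] = 3311/7304.5 ≈ 0.4533.
%ΔP_y = (69.7 − 50.25)/[(50.25+69.7)/2] ≈ 0.3243.
E_xy = 0.4533/0.3243 ≈ 1.398.
E_xy > 0, so gas-powered cars and electric cars are substitutes.

1.398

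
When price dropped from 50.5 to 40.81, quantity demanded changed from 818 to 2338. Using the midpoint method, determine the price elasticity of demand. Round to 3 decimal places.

-4.538

%ΔQ = (2338 − 818)/[(818 + 2338)/2] = 1520/1578 ≈ 0.9632.
%Δp = (40.81 − 50.5)/[(50.5 + 40.81)/2] = -9.69/45.655 ≈ -0.2122.
Arc elasticity E = %ΔQ/%Δp ≈ 0.9632/-0.2122 ≈ -4.538.
|E| > 1: demand is elastic over this range.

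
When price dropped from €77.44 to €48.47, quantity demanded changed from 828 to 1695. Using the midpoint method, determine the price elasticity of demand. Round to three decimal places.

%Δq = (1695 − 828)/[(828 + 1695)/2] = 867/1261.5 ≈ 0.6873.
%Δp = (48.47 − 77.44)/[(77.44 + 48.47)/2] = -28.97/62.955 ≈ -0.4602.
Arc elasticity E = %Δq/%Δp ≈ 0.6873/-0.4602 ≈ -1.494.
|E| > 1: demand is elastic over this range.

-1.494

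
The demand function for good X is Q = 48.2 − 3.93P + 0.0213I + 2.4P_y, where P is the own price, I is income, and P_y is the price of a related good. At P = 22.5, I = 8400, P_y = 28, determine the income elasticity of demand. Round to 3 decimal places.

0.869

Evaluating quantity at (P, I, P_y) gives Q = 48.2 − 3.93(22.5) + 0.0213(8400) + 2.4(28) = 48.2 − 88.425 + 178.92 + 67.2 = 205.895.
∂Q/∂I = +0.0213, so E_I = 0.0213·(8400/205.895) ≈ 0.869.
E_I ∈ (0,1): normal good (necessity).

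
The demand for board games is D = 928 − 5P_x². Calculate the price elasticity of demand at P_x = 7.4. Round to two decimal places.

-0.84

At P_x = 7.4, D = 654.2.
dD/dP_x = −2·5·P_x = −74.
Point elasticity E = (dD/dP_x)·(P_x/D) = -74 × 7.4/654.2 ≈ -0.84.
|E| < 1, so demand is inelastic at this price.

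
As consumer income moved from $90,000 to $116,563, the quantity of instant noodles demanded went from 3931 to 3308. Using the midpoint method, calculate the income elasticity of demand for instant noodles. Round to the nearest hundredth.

%ΔQ = (3308 − 3931)/[(3931+3308)/2] = -623/3619.5 ≈ -0.1721.
%ΔY = (116,563 − 90,000)/[(90,000+116,563)/2] = 26563/103281.5 ≈ 0.2572.
E_I = %ΔQ/%ΔY ≈ -0.67.
E_I < 0: inferior good.

-0.67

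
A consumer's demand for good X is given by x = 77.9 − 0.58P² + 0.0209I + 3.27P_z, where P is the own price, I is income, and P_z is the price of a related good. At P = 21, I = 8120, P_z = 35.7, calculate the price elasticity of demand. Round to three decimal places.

x = 77.9 − 0.58(21)² + 0.0209(8120) + 3.27(35.7) = 77.9 − 255.78 + 169.708 + 116.739 = 108.567.
∂x/∂P = −2·0.58·P = -24.36, so E_p = -24.36·(21/108.567) ≈ -4.712.
|E_p| > 1: demand is elastic.

-4.712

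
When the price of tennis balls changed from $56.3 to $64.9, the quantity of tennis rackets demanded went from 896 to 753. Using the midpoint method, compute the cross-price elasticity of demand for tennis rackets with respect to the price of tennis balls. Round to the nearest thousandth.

%ΔQ_x = (753 − 896)/[(896+753)/2] = -143/824.5 ≈ -0.1734.
%ΔP_y = (64.9 − 56.3)/[(56.3+64.9)/2] ≈ 0.1419.
E_xy = -0.1734/0.1419 ≈ -1.222.
E_xy < 0, so tennis rackets and tennis balls are complements.

-1.222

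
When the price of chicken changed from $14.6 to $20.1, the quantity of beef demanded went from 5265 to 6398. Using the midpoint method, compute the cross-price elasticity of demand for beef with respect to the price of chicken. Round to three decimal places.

0.613

%ΔQ_x = (6398 − 5265)/[(5265+6398)/2] = 1133/5831.5 ≈ 0.1943.
%ΔP_y = (20.1 − 14.6)/[(14.6+20.1)/2] ≈ 0.3170.
E_xy = 0.1943/0.3170 ≈ 0.613.
E_xy > 0, so beef and chicken are substitutes.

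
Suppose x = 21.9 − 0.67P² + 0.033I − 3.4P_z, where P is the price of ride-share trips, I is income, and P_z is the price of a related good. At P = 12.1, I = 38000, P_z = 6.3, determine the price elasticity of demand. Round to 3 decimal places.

At the given point, x = 21.9 − 0.67(12.1)² + 0.033(38000) − 3.4(6.3) = 21.9 − 98.0947 + 1254 − 21.42 = 1156.3853.
∂x/∂P = −2·0.67·P = -16.214, so E_p = -16.214·(12.1/1156.3853) ≈ -0.170.
|E_p| < 1: demand is inelastic.

-0.170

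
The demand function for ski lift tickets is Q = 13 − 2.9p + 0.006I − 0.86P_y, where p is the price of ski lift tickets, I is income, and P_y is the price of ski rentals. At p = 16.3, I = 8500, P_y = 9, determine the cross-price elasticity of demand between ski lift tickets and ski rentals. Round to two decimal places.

Substituting, Q = 13 − 2.9(16.3) + 0.006(8500) − 0.86(9) = 13 − 47.27 + 51 − 7.74 = 8.99.
∂Q/∂P_y = −0.86, so E_xy = -0.86·(9/8.99) ≈ -0.86.
E_xy < 0: the goods are complements.

-0.86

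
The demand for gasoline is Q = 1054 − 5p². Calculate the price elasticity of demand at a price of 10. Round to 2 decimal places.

-1.81

At p = 10, Q = 554.
dQ/dp = −2·5·p = −100.
Point elasticity E = (dQ/dp)·(p/Q) = -100 × 10/554 ≈ -1.81.
|E| > 1, so demand is elastic at this price.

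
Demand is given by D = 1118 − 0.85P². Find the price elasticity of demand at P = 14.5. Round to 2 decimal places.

At P = 14.5, D = 939.2875.
dD/dP = −2·0.85·P = −24.65.
Point elasticity E = (dD/dP)·(P/D) = -24.65 × 14.5/939.2875 ≈ -0.38.
|E| < 1, so demand is inelastic at this price.

-0.38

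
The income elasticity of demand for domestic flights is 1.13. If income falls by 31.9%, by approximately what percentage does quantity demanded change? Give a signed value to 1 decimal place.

%ΔQ ≈ E × %ΔI = (1.13) × (-31.9%) ≈ -36.0%.

-36.0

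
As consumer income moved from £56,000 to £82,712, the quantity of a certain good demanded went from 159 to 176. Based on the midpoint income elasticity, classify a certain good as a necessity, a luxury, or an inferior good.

necessity

%ΔQ = (176 − 159)/[(159+176)/2] = 17/167.5 ≈ 0.1015.
%ΔI = (82,712 − 56,000)/[(56,000+82,712)/2] = 26712/69356 ≈ 0.3851.
E_I = %ΔQ/%ΔI ≈ 0.264.
E_I ∈ (0,1): normal good (necessity).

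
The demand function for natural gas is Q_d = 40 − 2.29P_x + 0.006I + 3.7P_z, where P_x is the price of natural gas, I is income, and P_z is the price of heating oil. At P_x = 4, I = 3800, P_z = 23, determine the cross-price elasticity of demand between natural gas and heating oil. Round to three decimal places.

At the given point, Q_d = 40 − 2.29(4) + 0.006(3800) + 3.7(23) = 40 − 9.16 + 22.8 + 85.1 = 138.74.
∂Q_d/∂P_z = +3.7, so E_xy = 3.7·(23/138.74) ≈ 0.613.
E_xy > 0: the goods are substitutes.

0.613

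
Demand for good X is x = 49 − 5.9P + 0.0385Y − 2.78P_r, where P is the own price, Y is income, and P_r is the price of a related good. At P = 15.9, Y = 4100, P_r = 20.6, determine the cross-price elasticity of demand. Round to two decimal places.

-1.03

Substituting, x = 49 − 5.9(15.9) + 0.0385(4100) − 2.78(20.6) = 49 − 93.81 + 157.85 − 57.268 = 55.772.
∂x/∂P_r = −2.78, so E_xy = -2.78·(20.6/55.772) ≈ -1.03.
E_xy < 0: the goods are complements.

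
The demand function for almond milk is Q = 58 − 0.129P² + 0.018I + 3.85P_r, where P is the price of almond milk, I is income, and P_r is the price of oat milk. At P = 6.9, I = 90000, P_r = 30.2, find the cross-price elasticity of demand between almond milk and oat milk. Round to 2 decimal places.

0.07

First evaluate Q: 58 − 0.129(6.9)² + 0.018(90000) + 3.85(30.2) = 58 − 6.1417 + 1620 + 116.27 = 1788.1283.
∂Q/∂P_r = +3.85, so E_xy = 3.85·(30.2/1788.1283) ≈ 0.07.
E_xy > 0: the goods are substitutes.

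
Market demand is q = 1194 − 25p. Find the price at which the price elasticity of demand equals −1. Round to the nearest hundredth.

23.88

For linear demand q = a − bp, E = −bp/(a − bp). |E| = 1 ⇒ bp = a − bp ⇒ p = a/(2b).
p = 1194/(2·25) = 23.88.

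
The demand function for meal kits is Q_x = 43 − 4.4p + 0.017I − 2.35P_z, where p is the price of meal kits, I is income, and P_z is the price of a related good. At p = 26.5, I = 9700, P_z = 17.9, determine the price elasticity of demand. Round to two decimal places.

-2.37

Evaluating quantity at (p, I, P_z) gives Q_x = 43 − 4.4(26.5) + 0.017(9700) − 2.35(17.9) = 43 − 116.6 + 164.9 − 42.065 = 49.235.
∂Q_x/∂p = −4.4, so E_p = (−4.4)·(26.5/49.235) ≈ -2.37.
|E_p| > 1: demand is elastic.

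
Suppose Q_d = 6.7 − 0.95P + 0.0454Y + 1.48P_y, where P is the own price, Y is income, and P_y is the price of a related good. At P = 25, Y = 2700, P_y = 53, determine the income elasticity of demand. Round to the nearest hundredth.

Substituting, Q_d = 6.7 − 0.95(25) + 0.0454(2700) + 1.48(53) = 6.7 − 23.75 + 122.58 + 78.44 = 183.97.
∂Q_d/∂Y = +0.0454, so E_I = 0.0454·(2700/183.97) ≈ 0.67.
E_I ∈ (0,1): normal good (necessity).

0.67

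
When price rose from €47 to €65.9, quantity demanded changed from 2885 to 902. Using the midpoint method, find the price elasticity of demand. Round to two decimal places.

%Δq = (902 − 2885)/[(2885 + 902)/2] = -1983/1893.5 ≈ -1.0473.
%Δp = (65.9 − 47)/[(47 + 65.9)/2] = 18.9/56.45 ≈ 0.3348.
Arc elasticity E = %Δq/%Δp ≈ -1.0473/0.3348 ≈ -3.13.
|E| > 1: demand is elastic over this range.

-3.13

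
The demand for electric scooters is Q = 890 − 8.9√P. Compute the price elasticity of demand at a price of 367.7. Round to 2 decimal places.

At P = 367.7, Q = 719.338.
dQ/dP = −8.9/(2√P) = −8.9/(2·19.1755).
Point elasticity E = (dQ/dP)·(P/Q) = -0.2321 × 367.7/719.338 ≈ -0.12.
|E| < 1, so demand is inelastic at this price.

-0.12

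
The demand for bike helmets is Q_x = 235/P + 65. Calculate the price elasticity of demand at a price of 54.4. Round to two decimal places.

At P = 54.4, Q_x = 69.3199.
dQ_x/dP = −235/P² = −0.0794.
Point elasticity E = (dQ_x/dP)·(P/Q_x) = -0.0794 × 54.4/69.3199 ≈ -0.06.
|E| < 1, so demand is inelastic at this price.

-0.06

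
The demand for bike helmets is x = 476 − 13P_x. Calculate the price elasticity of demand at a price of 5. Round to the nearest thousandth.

-0.158

At P_x = 5, x = 411.
dx/dP_x = −13.
Point elasticity E = (dx/dP_x)·(P_x/x) = -13 × 5/411 ≈ -0.158.
|E| < 1, so demand is inelastic at this price.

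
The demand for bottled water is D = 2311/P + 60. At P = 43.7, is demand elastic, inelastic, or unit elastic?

At P = 43.7, D = 112.8833.
dD/dP = −2311/P² = −1.2101.
Point elasticity E = (dD/dP)·(P/D) = -1.2101 × 43.7/112.8833 ≈ -0.468.
|E| ≈ 0.468 < 1, so demand is inelastic.

inelastic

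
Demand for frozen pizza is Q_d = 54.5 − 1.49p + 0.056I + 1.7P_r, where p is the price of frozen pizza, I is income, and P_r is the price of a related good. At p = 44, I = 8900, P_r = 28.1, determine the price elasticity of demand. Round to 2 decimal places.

-0.12

Substituting, Q_d = 54.5 − 1.49(44) + 0.056(8900) + 1.7(28.1) = 54.5 − 65.56 + 498.4 + 47.77 = 535.11.
∂Q_d/∂p = −1.49, so E_p = (−1.49)·(44/535.11) ≈ -0.12.
|E_p| < 1: demand is inelastic.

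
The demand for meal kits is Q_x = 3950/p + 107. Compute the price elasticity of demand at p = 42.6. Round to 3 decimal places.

-0.464

At p = 42.6, Q_x = 199.723.
dQ_x/dp = −3950/p² = −2.1766.
Point elasticity E = (dQ_x/dp)·(p/Q_x) = -2.1766 × 42.6/199.723 ≈ -0.464.
|E| < 1, so demand is inelastic at this price.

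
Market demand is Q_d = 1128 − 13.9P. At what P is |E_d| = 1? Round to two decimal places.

For linear demand Q_d = a − bP, E = −bP/(a − bP). |E| = 1 ⇒ bP = a − bP ⇒ P = a/(2b).
P = 1128/(2·13.9) ≈ 40.58.

40.58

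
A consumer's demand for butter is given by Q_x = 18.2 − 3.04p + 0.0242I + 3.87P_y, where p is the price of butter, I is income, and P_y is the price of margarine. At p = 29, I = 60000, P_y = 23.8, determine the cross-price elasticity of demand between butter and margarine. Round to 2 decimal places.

Evaluating quantity at (p, I, P_y) gives Q_x = 18.2 − 3.04(29) + 0.0242(60000) + 3.87(23.8) = 18.2 − 88.16 + 1452 + 92.106 = 1474.146.
∂Q_x/∂P_y = +3.87, so E_xy = 3.87·(23.8/1474.146) ≈ 0.06.
E_xy > 0: the goods are substitutes.

0.06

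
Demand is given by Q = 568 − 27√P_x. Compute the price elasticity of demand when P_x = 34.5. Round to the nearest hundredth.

At P_x = 34.5, Q = 409.4109.
dQ/dP_x = −27/(2√P_x) = −27/(2·5.8737).
Point elasticity E = (dQ/dP_x)·(P_x/Q) = -2.2984 × 34.5/409.4109 ≈ -0.19.
|E| < 1, so demand is inelastic at this price.

-0.19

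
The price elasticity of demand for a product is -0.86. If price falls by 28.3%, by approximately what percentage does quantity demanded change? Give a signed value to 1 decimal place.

24.3

%ΔQ ≈ E × %ΔP = (-0.86) × (-28.3%) ≈ 24.3%.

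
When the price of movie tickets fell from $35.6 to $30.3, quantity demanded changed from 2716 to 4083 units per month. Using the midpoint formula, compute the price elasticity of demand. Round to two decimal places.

-2.50

%ΔQ = (4083 − 2716)/[(2716 + 4083)/2] = 1367/3399.5 ≈ 0.4021.
%Δp = (30.3 − 35.6)/[(35.6 + 30.3)/2] = -5.3/32.95 ≈ -0.1608.
Arc elasticity E = %ΔQ/%Δp ≈ 0.4021/-0.1608 ≈ -2.50.
|E| > 1: demand is elastic over this range.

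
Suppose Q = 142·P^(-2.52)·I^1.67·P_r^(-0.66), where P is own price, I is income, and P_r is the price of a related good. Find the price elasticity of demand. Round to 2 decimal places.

For a Cobb–Douglas (constant-elasticity) form Q = A·P^α·…, the elasticity with respect to P equals the exponent α at every point.
Here the exponent on P is -2.52, so the price elasticity of demand is -2.52.

-2.52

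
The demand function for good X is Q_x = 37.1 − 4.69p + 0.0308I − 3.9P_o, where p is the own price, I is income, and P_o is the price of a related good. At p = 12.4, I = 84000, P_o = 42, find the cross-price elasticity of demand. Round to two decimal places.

-0.07

Q_x = 37.1 − 4.69(12.4) + 0.0308(84000) − 3.9(42) = 37.1 − 58.156 + 2587.2 − 163.8 = 2402.344.
∂Q_x/∂P_o = −3.9, so E_xy = -3.9·(42/2402.344) ≈ -0.07.
E_xy < 0: the goods are complements.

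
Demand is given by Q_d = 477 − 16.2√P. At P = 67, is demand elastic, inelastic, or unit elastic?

inelastic

At P = 67, Q_d = 344.3973.
dQ_d/dP = −16.2/(2√P) = −16.2/(2·8.1854).
Point elasticity E = (dQ_d/dP)·(P/Q_d) = -0.9896 × 67/344.3973 ≈ -0.193.
|E| ≈ 0.193 < 1, so demand is inelastic.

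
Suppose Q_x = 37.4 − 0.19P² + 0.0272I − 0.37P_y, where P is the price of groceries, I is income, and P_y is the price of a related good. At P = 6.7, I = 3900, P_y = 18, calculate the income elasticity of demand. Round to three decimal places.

0.827

Substituting, Q_x = 37.4 − 0.19(6.7)² + 0.0272(3900) − 0.37(18) = 37.4 − 8.5291 + 106.08 − 6.66 = 128.2909.
∂Q_x/∂I = +0.0272, so E_I = 0.0272·(3900/128.2909) ≈ 0.827.
E_I ∈ (0,1): normal good (necessity).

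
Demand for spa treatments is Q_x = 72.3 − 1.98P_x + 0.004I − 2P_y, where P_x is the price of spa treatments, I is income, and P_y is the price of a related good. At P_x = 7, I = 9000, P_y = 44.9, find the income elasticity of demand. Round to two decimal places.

7.76

First evaluate Q_x: 72.3 − 1.98(7) + 0.004(9000) − 2(44.9) = 72.3 − 13.86 + 36 − 89.8 = 4.64.
∂Q_x/∂I = +0.004, so E_I = 0.004·(9000/4.64) ≈ 7.76.
E_I > 1: normal good (luxury).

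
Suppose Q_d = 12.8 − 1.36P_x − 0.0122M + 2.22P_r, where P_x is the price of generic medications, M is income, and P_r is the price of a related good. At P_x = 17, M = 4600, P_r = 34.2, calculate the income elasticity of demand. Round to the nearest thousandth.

-5.917

First evaluate Q_d: 12.8 − 1.36(17) − 0.0122(4600) + 2.22(34.2) = 12.8 − 23.12 − 56.12 + 75.924 = 9.484.
∂Q_d/∂M = −0.0122, so E_I = -0.0122·(4600/9.484) ≈ -5.917.
E_I < 0: inferior good.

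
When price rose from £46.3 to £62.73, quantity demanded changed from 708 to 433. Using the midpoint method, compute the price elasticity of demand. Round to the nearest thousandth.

-1.599

%Δq = (433 − 708)/[(708 + 433)/2] = -275/570.5 ≈ -0.4820.
%ΔP = (62.73 − 46.3)/[(46.3 + 62.73)/2] = 16.43/54.515 ≈ 0.3014.
Arc elasticity E = %Δq/%ΔP ≈ -0.4820/0.3014 ≈ -1.599.
|E| > 1: demand is elastic over this range.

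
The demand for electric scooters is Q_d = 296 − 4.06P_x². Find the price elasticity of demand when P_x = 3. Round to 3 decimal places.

-0.282

At P_x = 3, Q_d = 259.46.
dQ_d/dP_x = −2·4.06·P_x = −24.36.
Point elasticity E = (dQ_d/dP_x)·(P_x/Q_d) = -24.36 × 3/259.46 ≈ -0.282.
|E| < 1, so demand is inelastic at this price.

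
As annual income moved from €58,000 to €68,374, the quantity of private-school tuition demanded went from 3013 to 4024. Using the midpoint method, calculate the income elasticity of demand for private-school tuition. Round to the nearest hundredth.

1.75

%ΔQ = (4024 − 3013)/[(3013+4024)/2] = 1011/3518.5 ≈ 0.2873.
%ΔY = (68,374 − 58,000)/[(58,000+68,374)/2] = 10374/63187 ≈ 0.1642.
E_I = %ΔQ/%ΔY ≈ 1.75.
E_I > 1: normal good (luxury).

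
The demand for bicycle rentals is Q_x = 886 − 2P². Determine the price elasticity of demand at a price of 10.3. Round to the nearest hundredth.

-0.63

At P = 10.3, Q_x = 673.82.
dQ_x/dP = −2·2·P = −41.2.
Point elasticity E = (dQ_x/dP)·(P/Q_x) = -41.2 × 10.3/673.82 ≈ -0.63.
|E| < 1, so demand is inelastic at this price.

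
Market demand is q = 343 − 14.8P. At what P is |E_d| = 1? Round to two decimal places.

11.59

For linear demand q = a − bP, E = −bP/(a − bP). |E| = 1 ⇒ bP = a − bP ⇒ P = a/(2b).
P = 343/(2·14.8) ≈ 11.59.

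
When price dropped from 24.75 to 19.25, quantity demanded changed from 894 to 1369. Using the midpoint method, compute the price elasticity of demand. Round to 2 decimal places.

-1.68

%ΔQ = (1369 − 894)/[(894 + 1369)/2] = 475/1131.5 ≈ 0.4198.
%Δp = (19.25 − 24.75)/[(24.75 + 19.25)/2] = -5.5/22 ≈ -0.2500.
Arc elasticity E = %ΔQ/%Δp ≈ 0.4198/-0.2500 ≈ -1.68.
|E| > 1: demand is elastic over this range.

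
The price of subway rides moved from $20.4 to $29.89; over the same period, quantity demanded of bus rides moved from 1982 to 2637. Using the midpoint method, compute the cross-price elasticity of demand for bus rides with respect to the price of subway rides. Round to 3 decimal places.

%ΔQ_x = (2637 − 1982)/[(1982+2637)/2] = 655/2309.5 ≈ 0.2836.
%ΔP_y = (29.89 − 20.4)/[(20.4+29.89)/2] ≈ 0.3774.
E_xy = 0.2836/0.3774 ≈ 0.751.
E_xy > 0, so bus rides and subway rides are substitutes.

0.751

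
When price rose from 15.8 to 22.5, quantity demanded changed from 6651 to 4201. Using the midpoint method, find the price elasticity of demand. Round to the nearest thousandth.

%Δq = (4201 − 6651)/[(6651 + 4201)/2] = -2450/5426 ≈ -0.4515.
%ΔP = (22.5 − 15.8)/[(15.8 + 22.5)/2] = 6.7/19.15 ≈ 0.3499.
Arc elasticity E = %Δq/%ΔP ≈ -0.4515/0.3499 ≈ -1.291.
|E| > 1: demand is elastic over this range.

-1.291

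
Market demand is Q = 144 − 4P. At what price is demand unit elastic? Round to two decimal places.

For linear demand Q = a − bP, E = −bP/(a − bP). |E| = 1 ⇒ bP = a − bP ⇒ P = a/(2b).
P = 144/(2·4) = 18.00.

18.00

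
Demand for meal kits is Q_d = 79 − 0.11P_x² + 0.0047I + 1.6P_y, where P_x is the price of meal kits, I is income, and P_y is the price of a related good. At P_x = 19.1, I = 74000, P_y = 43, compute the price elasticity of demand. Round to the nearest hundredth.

-0.18

Evaluating quantity at (P_x, I, P_y) gives Q_d = 79 − 0.11(19.1)² + 0.0047(74000) + 1.6(43) = 79 − 40.1291 + 347.8 + 68.8 = 455.4709.
∂Q_d/∂P_x = −2·0.11·P_x = -4.202, so E_p = -4.202·(19.1/455.4709) ≈ -0.18.
|E_p| < 1: demand is inelastic.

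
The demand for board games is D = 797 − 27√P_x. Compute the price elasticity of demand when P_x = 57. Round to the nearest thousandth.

-0.172

At P_x = 57, D = 593.1545.
dD/dP_x = −27/(2√P_x) = −27/(2·7.5498).
Point elasticity E = (dD/dP_x)·(P_x/D) = -1.7881 × 57/593.1545 ≈ -0.172.
|E| < 1, so demand is inelastic at this price.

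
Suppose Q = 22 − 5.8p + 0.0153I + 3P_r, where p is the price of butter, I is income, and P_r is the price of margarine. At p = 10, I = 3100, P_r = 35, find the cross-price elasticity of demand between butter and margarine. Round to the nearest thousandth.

Q = 22 − 5.8(10) + 0.0153(3100) + 3(35) = 22 − 58 + 47.43 + 105 = 116.43.
∂Q/∂P_r = +3, so E_xy = 3·(35/116.43) ≈ 0.902.
E_xy > 0: the goods are substitutes.

0.902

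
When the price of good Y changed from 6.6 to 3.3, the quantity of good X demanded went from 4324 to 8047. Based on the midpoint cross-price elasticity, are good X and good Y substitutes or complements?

%ΔQ_x = (8047 − 4324)/[(4324+8047)/2] = 3723/6185.5 ≈ 0.6019.
%ΔP_y = (3.3 − 6.6)/[(6.6+3.3)/2] ≈ -0.6667.
E_xy = 0.6019/-0.6667 ≈ -0.903.
E_xy < 0, so the goods are complements.

complements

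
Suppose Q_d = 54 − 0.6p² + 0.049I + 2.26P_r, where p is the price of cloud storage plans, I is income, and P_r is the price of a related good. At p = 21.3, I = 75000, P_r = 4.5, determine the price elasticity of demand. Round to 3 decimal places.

-0.157

Q_d = 54 − 0.6(21.3)² + 0.049(75000) + 2.26(4.5) = 54 − 272.214 + 3675 + 10.17 = 3466.956.
∂Q_d/∂p = −2·0.6·p = -25.56, so E_p = -25.56·(21.3/3466.956) ≈ -0.157.
|E_p| < 1: demand is inelastic.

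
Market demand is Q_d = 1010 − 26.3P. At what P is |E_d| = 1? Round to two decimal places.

For linear demand Q_d = a − bP, E = −bP/(a − bP). |E| = 1 ⇒ bP = a − bP ⇒ P = a/(2b).
P = 1010/(2·26.3) ≈ 19.20.

19.20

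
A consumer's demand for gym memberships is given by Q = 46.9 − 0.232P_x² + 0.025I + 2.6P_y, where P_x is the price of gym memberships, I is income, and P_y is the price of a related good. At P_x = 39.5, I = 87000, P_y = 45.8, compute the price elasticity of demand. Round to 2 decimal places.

Substituting, Q = 46.9 − 0.232(39.5)² + 0.025(87000) + 2.6(45.8) = 46.9 − 361.978 + 2175 + 119.08 = 1979.002.
∂Q/∂P_x = −2·0.232·P_x = -18.328, so E_p = -18.328·(39.5/1979.002) ≈ -0.37.
|E_p| < 1: demand is inelastic.

-0.37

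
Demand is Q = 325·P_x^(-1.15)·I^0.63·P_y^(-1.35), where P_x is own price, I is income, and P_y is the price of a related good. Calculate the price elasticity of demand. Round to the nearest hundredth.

For a Cobb–Douglas (constant-elasticity) form Q = A·P_x^α·…, the elasticity with respect to P_x equals the exponent α at every point.
Here the exponent on P_x is -1.15, so the price elasticity of demand is -1.15.

-1.15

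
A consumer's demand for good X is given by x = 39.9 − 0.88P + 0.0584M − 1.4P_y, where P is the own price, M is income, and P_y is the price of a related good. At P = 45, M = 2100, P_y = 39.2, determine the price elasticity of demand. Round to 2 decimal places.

-0.58

Evaluating quantity at (P, M, P_y) gives x = 39.9 − 0.88(45) + 0.0584(2100) − 1.4(39.2) = 39.9 − 39.6 + 122.64 − 54.88 = 68.06.
∂x/∂P = −0.88, so E_p = (−0.88)·(45/68.06) ≈ -0.58.
|E_p| < 1: demand is inelastic.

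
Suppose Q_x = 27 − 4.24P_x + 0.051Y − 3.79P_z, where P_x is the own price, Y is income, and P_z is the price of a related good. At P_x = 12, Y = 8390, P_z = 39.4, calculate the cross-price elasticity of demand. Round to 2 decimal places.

Q_x = 27 − 4.24(12) + 0.051(8390) − 3.79(39.4) = 27 − 50.88 + 427.89 − 149.326 = 254.684.
∂Q_x/∂P_z = −3.79, so E_xy = -3.79·(39.4/254.684) ≈ -0.59.
E_xy < 0: the goods are complements.

-0.59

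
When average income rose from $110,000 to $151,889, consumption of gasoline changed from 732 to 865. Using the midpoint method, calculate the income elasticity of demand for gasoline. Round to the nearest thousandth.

%ΔQ = (865 − 732)/[(732+865)/2] = 133/798.5 ≈ 0.1666.
%ΔM = (151,889 − 110,000)/[(110,000+151,889)/2] = 41889/130944.5 ≈ 0.3199.
E_I = %ΔQ/%ΔM ≈ 0.521.
E_I ∈ (0,1): normal good (necessity).

0.521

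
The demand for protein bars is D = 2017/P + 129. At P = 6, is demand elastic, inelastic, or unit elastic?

At P = 6, D = 465.1667.
dD/dP = −2017/P² = −56.0278.
Point elasticity E = (dD/dP)·(P/D) = -56.0278 × 6/465.1667 ≈ -0.723.
|E| ≈ 0.723 < 1, so demand is inelastic.

inelastic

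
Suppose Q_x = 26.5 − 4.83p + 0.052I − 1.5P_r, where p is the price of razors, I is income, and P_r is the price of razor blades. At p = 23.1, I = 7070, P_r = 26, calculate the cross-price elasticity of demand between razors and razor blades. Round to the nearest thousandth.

First evaluate Q_x: 26.5 − 4.83(23.1) + 0.052(7070) − 1.5(26) = 26.5 − 111.573 + 367.64 − 39 = 243.567.
∂Q_x/∂P_r = −1.5, so E_xy = -1.5·(26/243.567) ≈ -0.160.
E_xy < 0: the goods are complements.

-0.160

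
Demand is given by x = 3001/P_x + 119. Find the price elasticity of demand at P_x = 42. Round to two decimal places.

At P_x = 42, x = 190.4524.
dx/dP_x = −3001/P_x² = −1.7012.
Point elasticity E = (dx/dP_x)·(P_x/x) = -1.7012 × 42/190.4524 ≈ -0.38.
|E| < 1, so demand is inelastic at this price.

-0.38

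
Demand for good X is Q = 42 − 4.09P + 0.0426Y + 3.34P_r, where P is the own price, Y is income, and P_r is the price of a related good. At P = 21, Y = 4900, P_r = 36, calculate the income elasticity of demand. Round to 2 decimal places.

0.73

Substituting, Q = 42 − 4.09(21) + 0.0426(4900) + 3.34(36) = 42 − 85.89 + 208.74 + 120.24 = 285.09.
∂Q/∂Y = +0.0426, so E_I = 0.0426·(4900/285.09) ≈ 0.73.
E_I ∈ (0,1): normal good (necessity).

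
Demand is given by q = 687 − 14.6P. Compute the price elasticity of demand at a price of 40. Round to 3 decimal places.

-5.670

At P = 40, q = 103.
dq/dP = −14.6.
Point elasticity E = (dq/dP)·(P/q) = -14.6 × 40/103 ≈ -5.670.
|E| > 1, so demand is elastic at this price.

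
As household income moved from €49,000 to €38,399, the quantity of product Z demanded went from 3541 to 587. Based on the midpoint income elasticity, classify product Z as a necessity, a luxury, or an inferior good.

luxury

%ΔQ = (587 − 3541)/[(3541+587)/2] = -2954/2064 ≈ -1.4312.
%ΔY = (38,399 − 49,000)/[(49,000+38,399)/2] = -10601/43699.5 ≈ -0.2426.
E_I = %ΔQ/%ΔY ≈ 5.900.
E_I > 1: normal good (luxury).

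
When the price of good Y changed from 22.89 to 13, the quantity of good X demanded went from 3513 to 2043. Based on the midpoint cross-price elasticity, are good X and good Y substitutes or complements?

%ΔQ_x = (2043 − 3513)/[(3513+2043)/2] = -1470/2778 ≈ -0.5292.
%ΔP_y = (13 − 22.89)/[(22.89+13)/2] ≈ -0.5511.
E_xy = -0.5292/-0.5511 ≈ 0.960.
E_xy > 0, so the goods are substitutes.

substitutes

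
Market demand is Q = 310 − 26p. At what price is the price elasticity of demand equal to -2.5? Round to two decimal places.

8.52

Set −bp/(a − bp) = −2.5 ⇒ bp = 2.5(a − bp) ⇒ bp(1+2.5) = 2.5·a.
p = 2.5·310/(26·3.5) ≈ 8.52.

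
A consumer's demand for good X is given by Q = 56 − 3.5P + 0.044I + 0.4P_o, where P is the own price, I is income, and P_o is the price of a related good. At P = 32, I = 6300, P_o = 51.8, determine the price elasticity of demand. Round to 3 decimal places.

First evaluate Q: 56 − 3.5(32) + 0.044(6300) + 0.4(51.8) = 56 − 112 + 277.2 + 20.72 = 241.92.
∂Q/∂P = −3.5, so E_p = (−3.5)·(32/241.92) ≈ -0.463.
|E_p| < 1: demand is inelastic.

-0.463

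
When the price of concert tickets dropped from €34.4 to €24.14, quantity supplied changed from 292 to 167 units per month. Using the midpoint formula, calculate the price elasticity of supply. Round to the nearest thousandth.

%Δq = (167 − 292)/[(292 + 167)/2] = -125/229.5 ≈ -0.5447.
%ΔP = (24.14 − 34.4)/[(34.4 + 24.14)/2] = -10.26/29.27 ≈ -0.3505.
Arc elasticity E = %Δq/%ΔP ≈ -0.5447/-0.3505 ≈ 1.554.
|E| > 1: supply is elastic over this range.

1.554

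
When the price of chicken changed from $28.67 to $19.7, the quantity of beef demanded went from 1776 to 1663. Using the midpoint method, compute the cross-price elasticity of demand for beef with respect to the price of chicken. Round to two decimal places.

%ΔQ_x = (1663 − 1776)/[(1776+1663)/2] = -113/1719.5 ≈ -0.0657.
%ΔP_y = (19.7 − 28.67)/[(28.67+19.7)/2] ≈ -0.3709.
E_xy = -0.0657/-0.3709 ≈ 0.18.
E_xy > 0, so beef and chicken are substitutes.

0.18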